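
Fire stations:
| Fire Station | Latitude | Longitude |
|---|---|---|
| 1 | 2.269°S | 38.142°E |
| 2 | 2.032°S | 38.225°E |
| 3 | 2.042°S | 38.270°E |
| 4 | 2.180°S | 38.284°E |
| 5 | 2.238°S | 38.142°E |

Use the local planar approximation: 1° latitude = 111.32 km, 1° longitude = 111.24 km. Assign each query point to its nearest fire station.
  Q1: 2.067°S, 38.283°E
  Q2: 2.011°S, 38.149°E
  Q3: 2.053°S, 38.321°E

Q1 at 2.067°S, 38.283°E:
  1: √((-0.202·111.32)² + (-0.141·111.24)²) = √(505.64898 + 246.01421) = 27.416 km
  2: √((0.035·111.32)² + (-0.058·111.24)²) = √(15.18037 + 41.62727) = 7.537 km
  3: √((0.025·111.32)² + (-0.013·111.24)²) = √(7.74509 + 2.09126) = 3.136 km
  4: √((-0.113·111.32)² + (0.001·111.24)²) = √(158.23527 + 0.01237) = 12.580 km
  5: √((-0.171·111.32)² + (-0.141·111.24)²) = √(362.35864 + 246.01421) = 24.665 km
  → nearest: 3 (3.136 km)
Q2 at 2.011°S, 38.149°E:
  1: √((-0.258·111.32)² + (-0.007·111.24)²) = √(824.87057 + 0.60634) = 28.731 km
  2: √((-0.021·111.32)² + (0.076·111.24)²) = √(5.46493 + 71.47417) = 8.771 km
  3: √((-0.031·111.32)² + (0.121·111.24)²) = √(11.90885 + 181.17268) = 13.895 km
  4: √((-0.169·111.32)² + (0.135·111.24)²) = √(353.93198 + 225.52230) = 24.072 km
  5: √((-0.227·111.32)² + (-0.007·111.24)²) = √(638.55471 + 0.60634) = 25.282 km
  → nearest: 2 (8.771 km)
Q3 at 2.053°S, 38.321°E:
  1: √((-0.216·111.32)² + (-0.179·111.24)²) = √(578.16780 + 396.48615) = 31.219 km
  2: √((0.021·111.32)² + (-0.096·111.24)²) = √(5.46493 + 114.04190) = 10.932 km
  3: √((0.011·111.32)² + (-0.051·111.24)²) = √(1.49945 + 32.18565) = 5.804 km
  4: √((-0.127·111.32)² + (-0.037·111.24)²) = √(199.87286 + 16.94047) = 14.725 km
  5: √((-0.185·111.32)² + (-0.179·111.24)²) = √(424.12107 + 396.48615) = 28.646 km
  → nearest: 3 (5.804 km)

Q1→3; Q2→2; Q3→3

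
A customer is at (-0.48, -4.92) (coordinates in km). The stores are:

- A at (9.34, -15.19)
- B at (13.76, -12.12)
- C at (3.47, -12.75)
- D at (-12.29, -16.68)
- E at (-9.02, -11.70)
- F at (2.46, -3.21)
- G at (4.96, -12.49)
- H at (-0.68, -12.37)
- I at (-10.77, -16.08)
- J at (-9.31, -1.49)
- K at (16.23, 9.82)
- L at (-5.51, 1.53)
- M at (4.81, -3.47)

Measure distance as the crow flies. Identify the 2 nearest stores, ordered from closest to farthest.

Distances from (-0.48, -4.92):
A: 14.21 km
B: 15.96 km
C: 8.77 km
D: 16.67 km
E: 10.90 km
F: 3.40 km
G: 9.32 km
H: 7.45 km
I: 15.18 km
J: 9.47 km
K: 22.28 km
L: 8.18 km
M: 5.49 km
Sorted: F (3.40 km) < M (5.49 km) < H (7.45 km) < L (8.18 km) < …

F, M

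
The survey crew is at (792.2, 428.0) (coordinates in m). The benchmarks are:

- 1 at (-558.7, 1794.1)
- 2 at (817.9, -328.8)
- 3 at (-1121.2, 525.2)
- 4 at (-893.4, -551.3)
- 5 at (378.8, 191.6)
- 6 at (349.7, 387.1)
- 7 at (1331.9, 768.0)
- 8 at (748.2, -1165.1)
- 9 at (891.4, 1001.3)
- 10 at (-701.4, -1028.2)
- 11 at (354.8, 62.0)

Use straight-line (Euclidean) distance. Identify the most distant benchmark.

Distances from (792.2, 428.0):
1: √((-1350.9)² + (1366.1)²) = √(1824930.810 + 1866229.210) = 1921.2 m
2: √((25.7)² + (-756.8)²) = √(660.490 + 572746.240) = 757.2 m
3: √((-1913.4)² + (97.2)²) = √(3661099.560 + 9447.840) = 1915.9 m
4: √((-1685.6)² + (-979.3)²) = √(2841247.360 + 959028.490) = 1949.4 m
5: √((-413.4)² + (-236.4)²) = √(170899.560 + 55884.960) = 476.2 m
6: √((-442.5)² + (-40.9)²) = √(195806.250 + 1672.810) = 444.4 m
7: √((539.7)² + (340.0)²) = √(291276.090 + 115600.000) = 637.9 m
8: √((-44.0)² + (-1593.1)²) = √(1936.000 + 2537967.610) = 1593.7 m
9: √((99.2)² + (573.3)²) = √(9840.640 + 328672.890) = 581.8 m
10: √((-1493.6)² + (-1456.2)²) = √(2230840.960 + 2120518.440) = 2086.0 m
11: √((-437.4)² + (-366.0)²) = √(191318.760 + 133956.000) = 570.3 m
Maximum: 10 at 2086.0 m.

10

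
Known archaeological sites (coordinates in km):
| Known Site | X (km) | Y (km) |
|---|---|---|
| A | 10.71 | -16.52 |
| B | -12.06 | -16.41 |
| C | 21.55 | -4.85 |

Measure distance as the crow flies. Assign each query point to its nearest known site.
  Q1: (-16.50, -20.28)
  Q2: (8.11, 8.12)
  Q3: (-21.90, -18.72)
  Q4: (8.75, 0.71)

Q1→B; Q2→C; Q3→B; Q4→C

Q1 at (-16.50, -20.28):
  A: √((27.21)² + (3.76)²) = √(740.3841 + 14.1376) = 27.47 km
  B: √((4.44)² + (3.87)²) = √(19.7136 + 14.9769) = 5.89 km
  C: √((38.05)² + (15.43)²) = √(1447.8025 + 238.0849) = 41.06 km
  → nearest: B (5.89 km)
Q2 at (8.11, 8.12):
  A: √((2.60)² + (-24.64)²) = √(6.7600 + 607.1296) = 24.78 km
  B: √((-20.17)² + (-24.53)²) = √(406.8289 + 601.7209) = 31.76 km
  C: √((13.44)² + (-12.97)²) = √(180.6336 + 168.2209) = 18.68 km
  → nearest: C (18.68 km)
Q3 at (-21.90, -18.72):
  A: √((32.61)² + (2.20)²) = √(1063.4121 + 4.8400) = 32.68 km
  B: √((9.84)² + (2.31)²) = √(96.8256 + 5.3361) = 10.11 km
  C: √((43.45)² + (13.87)²) = √(1887.9025 + 192.3769) = 45.61 km
  → nearest: B (10.11 km)
Q4 at (8.75, 0.71):
  A: √((1.96)² + (-17.23)²) = √(3.8416 + 296.8729) = 17.34 km
  B: √((-20.81)² + (-17.12)²) = √(433.0561 + 293.0944) = 26.95 km
  C: √((12.80)² + (-5.56)²) = √(163.8400 + 30.9136) = 13.96 km
  → nearest: C (13.96 km)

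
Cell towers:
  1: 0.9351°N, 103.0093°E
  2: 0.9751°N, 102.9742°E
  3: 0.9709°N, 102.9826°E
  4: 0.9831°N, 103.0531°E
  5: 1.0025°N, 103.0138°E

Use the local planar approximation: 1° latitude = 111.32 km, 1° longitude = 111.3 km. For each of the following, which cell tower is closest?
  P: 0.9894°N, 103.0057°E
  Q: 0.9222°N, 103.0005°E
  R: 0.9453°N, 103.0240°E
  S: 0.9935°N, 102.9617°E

P at 0.9894°N, 103.0057°E:
  1: √((-0.0543·111.32)² + (0.0036·111.3)²) = √(36.538108 + 0.160544) = 6.0579 km
  2: √((-0.0143·111.32)² + (-0.0315·111.3)²) = √(2.534069 + 12.291685) = 3.8504 km
  3: √((-0.0185·111.32)² + (-0.0231·111.3)²) = √(4.241211 + 6.610195) = 3.2941 km
  4: √((-0.0063·111.32)² + (0.0474·111.3)²) = √(0.491844 + 27.832166) = 5.3220 km
  5: √((0.0131·111.32)² + (0.0081·111.3)²) = √(2.126616 + 0.812756) = 1.7145 km
  → nearest: 5 (1.7145 km)
Q at 0.9222°N, 103.0005°E:
  1: √((0.0129·111.32)² + (0.0088·111.3)²) = √(2.062176 + 0.959303) = 1.7382 km
  2: √((0.0529·111.32)² + (-0.0263·111.3)²) = √(34.678295 + 8.568441) = 6.5762 km
  3: √((0.0487·111.32)² + (-0.0179·111.3)²) = √(29.390320 + 3.969140) = 5.7758 km
  4: √((0.0609·111.32)² + (0.0526·111.3)²) = √(45.960102 + 34.273765) = 8.9573 km
  5: √((0.0803·111.32)² + (0.0133·111.3)²) = √(79.905649 + 2.191258) = 9.0607 km
  → nearest: 1 (1.7382 km)
R at 0.9453°N, 103.0240°E:
  1: √((-0.0102·111.32)² + (-0.0147·111.3)²) = √(1.289278 + 2.676856) = 1.9915 km
  2: √((0.0298·111.32)² + (-0.0498·111.3)²) = √(11.004718 + 30.721967) = 6.4596 km
  3: √((0.0256·111.32)² + (-0.0414·111.3)²) = √(8.121314 + 21.232005) = 5.4179 km
  4: √((0.0378·111.32)² + (0.0291·111.3)²) = √(17.706389 + 10.490020) = 5.3100 km
  5: √((0.0572·111.32)² + (-0.0102·111.3)²) = √(40.545107 + 1.288815) = 6.4679 km
  → nearest: 1 (1.9915 km)
S at 0.9935°N, 102.9617°E:
  1: √((-0.0584·111.32)² + (0.0476·111.3)²) = √(42.264145 + 28.067532) = 8.3864 km
  2: √((-0.0184·111.32)² + (0.0125·111.3)²) = √(4.195484 + 1.935577) = 2.4761 km
  3: √((-0.0226·111.32)² + (0.0209·111.3)²) = √(6.329411 + 5.411067) = 3.4264 km
  4: √((-0.0104·111.32)² + (0.0914·111.3)²) = √(1.340334 + 103.486267) = 10.2385 km
  5: √((0.0090·111.32)² + (0.0521·111.3)²) = √(1.003764 + 33.625270) = 5.8846 km
  → nearest: 2 (2.4761 km)

P→5; Q→1; R→1; S→2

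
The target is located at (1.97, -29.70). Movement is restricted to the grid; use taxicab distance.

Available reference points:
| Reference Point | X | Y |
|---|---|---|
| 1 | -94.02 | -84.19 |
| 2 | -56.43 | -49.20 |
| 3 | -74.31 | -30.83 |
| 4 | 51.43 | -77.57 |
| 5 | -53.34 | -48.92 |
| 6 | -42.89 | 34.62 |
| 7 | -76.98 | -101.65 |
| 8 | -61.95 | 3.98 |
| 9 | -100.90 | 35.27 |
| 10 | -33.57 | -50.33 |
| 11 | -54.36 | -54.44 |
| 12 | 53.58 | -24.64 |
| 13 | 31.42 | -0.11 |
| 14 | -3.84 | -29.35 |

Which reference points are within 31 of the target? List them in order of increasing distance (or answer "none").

14

Distances from (1.97, -29.70):
1: |-95.99| + |-54.49| = 95.99 + 54.49 = 150.48
2: |-58.40| + |-19.50| = 58.40 + 19.50 = 77.90
3: |-76.28| + |-1.13| = 76.28 + 1.13 = 77.41
4: |49.46| + |-47.87| = 49.46 + 47.87 = 97.33
5: |-55.31| + |-19.22| = 55.31 + 19.22 = 74.53
6: |-44.86| + |64.32| = 44.86 + 64.32 = 109.18
7: |-78.95| + |-71.95| = 78.95 + 71.95 = 150.90
8: |-63.92| + |33.68| = 63.92 + 33.68 = 97.60
9: |-102.87| + |64.97| = 102.87 + 64.97 = 167.84
10: |-35.54| + |-20.63| = 35.54 + 20.63 = 56.17
11: |-56.33| + |-24.74| = 56.33 + 24.74 = 81.07
12: |51.61| + |5.06| = 51.61 + 5.06 = 56.67
13: |29.45| + |29.59| = 29.45 + 29.59 = 59.04
14: |-5.81| + |0.35| = 5.81 + 0.35 = 6.16
Threshold 31: 14 (6.16) is within range.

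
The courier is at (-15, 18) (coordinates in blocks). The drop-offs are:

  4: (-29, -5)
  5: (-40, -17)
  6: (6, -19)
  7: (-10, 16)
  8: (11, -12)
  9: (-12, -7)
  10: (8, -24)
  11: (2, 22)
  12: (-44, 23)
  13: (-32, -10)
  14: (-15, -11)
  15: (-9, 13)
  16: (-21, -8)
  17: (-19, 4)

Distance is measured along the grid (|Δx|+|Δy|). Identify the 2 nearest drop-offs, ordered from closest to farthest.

Distances from (-15, 18):
4: |-14| + |-23| = 14 + 23 = 37 blocks
5: |-25| + |-35| = 25 + 35 = 60 blocks
6: |21| + |-37| = 21 + 37 = 58 blocks
7: |5| + |-2| = 5 + 2 = 7 blocks
8: |26| + |-30| = 26 + 30 = 56 blocks
9: |3| + |-25| = 3 + 25 = 28 blocks
10: |23| + |-42| = 23 + 42 = 65 blocks
11: |17| + |4| = 17 + 4 = 21 blocks
12: |-29| + |5| = 29 + 5 = 34 blocks
13: |-17| + |-28| = 17 + 28 = 45 blocks
14: |0| + |-29| = 0 + 29 = 29 blocks
15: |6| + |-5| = 6 + 5 = 11 blocks
16: |-6| + |-26| = 6 + 26 = 32 blocks
17: |-4| + |-14| = 4 + 14 = 18 blocks
Sorted: 7 (7 blocks) < 15 (11 blocks) < 17 (18 blocks) < 11 (21 blocks) < …

7, 15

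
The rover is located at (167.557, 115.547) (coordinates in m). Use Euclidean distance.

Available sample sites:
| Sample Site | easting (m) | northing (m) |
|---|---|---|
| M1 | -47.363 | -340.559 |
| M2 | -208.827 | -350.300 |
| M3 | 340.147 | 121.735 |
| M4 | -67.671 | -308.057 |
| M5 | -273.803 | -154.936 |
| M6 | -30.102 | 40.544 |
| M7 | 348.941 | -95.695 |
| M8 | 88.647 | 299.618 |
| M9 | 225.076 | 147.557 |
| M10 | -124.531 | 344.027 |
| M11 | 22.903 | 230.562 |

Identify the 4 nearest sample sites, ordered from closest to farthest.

Distances from (167.557, 115.547):
M1: √((-214.920)² + (-456.106)²) = √(46190.60640 + 208032.68324) = 504.206 m
M2: √((-376.384)² + (-465.847)²) = √(141664.91546 + 217013.42741) = 598.898 m
M3: √((172.590)² + (6.188)²) = √(29787.30810 + 38.29134) = 172.701 m
M4: √((-235.228)² + (-423.604)²) = √(55332.21198 + 179440.34882) = 484.533 m
M5: √((-441.360)² + (-270.483)²) = √(194798.64960 + 73161.05329) = 517.648 m
M6: √((-197.659)² + (-75.003)²) = √(39069.08028 + 5625.45001) = 211.411 m
M7: √((181.384)² + (-211.242)²) = √(32900.15546 + 44623.18256) = 278.430 m
M8: √((-78.910)² + (184.071)²) = √(6226.78810 + 33882.13304) = 200.272 m
M9: √((57.519)² + (32.010)²) = √(3308.43536 + 1024.64010) = 65.826 m
M10: √((-292.088)² + (228.480)²) = √(85315.39974 + 52203.11040) = 370.835 m
M11: √((-144.654)² + (115.015)²) = √(20924.77972 + 13228.45023) = 184.806 m
Sorted: M9 (65.826 m) < M3 (172.701 m) < M11 (184.806 m) < M8 (200.272 m) < M6 (211.411 m) < M7 (278.430 m) < …

M9, M3, M11, M8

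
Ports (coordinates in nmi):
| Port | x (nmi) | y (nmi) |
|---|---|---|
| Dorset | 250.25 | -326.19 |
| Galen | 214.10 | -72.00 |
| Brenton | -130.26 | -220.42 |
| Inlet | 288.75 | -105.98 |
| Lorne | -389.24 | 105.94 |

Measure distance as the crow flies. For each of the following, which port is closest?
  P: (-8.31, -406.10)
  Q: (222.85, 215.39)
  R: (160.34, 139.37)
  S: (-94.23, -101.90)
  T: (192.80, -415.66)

P→Brenton; Q→Galen; R→Galen; S→Brenton; T→Dorset

P at (-8.31, -406.10):
  Dorset: 270.63 nmi
  Galen: 401.36 nmi
  Brenton: 222.15 nmi
  Inlet: 422.28 nmi
  Lorne: 638.19 nmi
  → nearest: Brenton (222.15 nmi)
Q at (222.85, 215.39):
  Dorset: 542.27 nmi
  Galen: 287.52 nmi
  Brenton: 560.91 nmi
  Inlet: 328.06 nmi
  Lorne: 621.80 nmi
  → nearest: Galen (287.52 nmi)
R at (160.34, 139.37):
  Dorset: 474.16 nmi
  Galen: 218.10 nmi
  Brenton: 462.49 nmi
  Inlet: 276.92 nmi
  Lorne: 550.60 nmi
  → nearest: Galen (218.10 nmi)
S at (-94.23, -101.90):
  Dorset: 411.06 nmi
  Galen: 309.78 nmi
  Brenton: 123.88 nmi
  Inlet: 383.00 nmi
  Lorne: 360.87 nmi
  → nearest: Brenton (123.88 nmi)
T at (192.80, -415.66):
  Dorset: 106.33 nmi
  Galen: 344.32 nmi
  Brenton: 377.47 nmi
  Inlet: 324.20 nmi
  Lorne: 781.56 nmi
  → nearest: Dorset (106.33 nmi)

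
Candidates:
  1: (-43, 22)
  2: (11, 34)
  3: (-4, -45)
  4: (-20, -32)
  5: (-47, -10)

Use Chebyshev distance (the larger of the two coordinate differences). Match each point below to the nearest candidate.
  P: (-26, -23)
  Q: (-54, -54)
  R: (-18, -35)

P at (-26, -23):
  1: max(|-17|, |45|) = 45
  2: max(|37|, |57|) = 57
  3: max(|22|, |-22|) = 22
  4: max(|6|, |-9|) = 9
  5: max(|-21|, |13|) = 21
  → nearest: 4 (9)
Q at (-54, -54):
  1: max(|11|, |76|) = 76
  2: max(|65|, |88|) = 88
  3: max(|50|, |9|) = 50
  4: max(|34|, |22|) = 34
  5: max(|7|, |44|) = 44
  → nearest: 4 (34)
R at (-18, -35):
  1: max(|-25|, |57|) = 57
  2: max(|29|, |69|) = 69
  3: max(|14|, |-10|) = 14
  4: max(|-2|, |3|) = 3
  5: max(|-29|, |25|) = 29
  → nearest: 4 (3)

P→4; Q→4; R→4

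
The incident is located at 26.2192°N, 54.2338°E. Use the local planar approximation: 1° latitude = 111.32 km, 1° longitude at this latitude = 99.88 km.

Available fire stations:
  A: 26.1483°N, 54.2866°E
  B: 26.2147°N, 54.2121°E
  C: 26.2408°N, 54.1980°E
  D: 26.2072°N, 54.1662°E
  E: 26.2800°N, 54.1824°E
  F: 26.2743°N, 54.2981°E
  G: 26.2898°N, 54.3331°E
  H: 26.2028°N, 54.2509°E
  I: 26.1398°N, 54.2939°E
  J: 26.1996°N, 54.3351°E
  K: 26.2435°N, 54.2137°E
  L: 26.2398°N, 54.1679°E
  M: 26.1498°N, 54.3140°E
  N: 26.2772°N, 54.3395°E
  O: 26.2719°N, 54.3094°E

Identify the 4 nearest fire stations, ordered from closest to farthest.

Distances from 26.2192°N, 54.2338°E:
A: √((-0.0709·111.32)² + (0.0528·99.88)²) = √(62.292945 + 27.811532) = 9.4923 km
B: √((-0.0045·111.32)² + (-0.0217·99.88)²) = √(0.250941 + 4.697605) = 2.2245 km
C: √((0.0216·111.32)² + (-0.0358·99.88)²) = √(5.781678 + 12.785659) = 4.3090 km
D: √((-0.0120·111.32)² + (-0.0676·99.88)²) = √(1.784469 + 45.587992) = 6.8828 km
E: √((0.0608·111.32)² + (-0.0514·99.88)²) = √(45.809289 + 26.356231) = 8.4950 km
F: √((0.0551·111.32)² + (0.0643·99.88)²) = √(37.622668 + 41.245732) = 8.8808 km
G: √((0.0706·111.32)² + (0.0993·99.88)²) = √(61.766899 + 98.368390) = 12.6545 km
H: √((-0.0164·111.32)² + (0.0171·99.88)²) = √(3.332991 + 2.917086) = 2.5000 km
I: √((-0.0794·111.32)² + (0.0601·99.88)²) = √(78.124527 + 36.033464) = 10.6845 km
J: √((-0.0196·111.32)² + (0.1013·99.88)²) = √(4.760565 + 102.370767) = 10.3504 km
K: √((0.0243·111.32)² + (-0.0201·99.88)²) = √(7.317436 + 4.030410) = 3.3687 km
L: √((0.0206·111.32)² + (-0.0659·99.88)²) = √(5.258730 + 43.323935) = 6.9701 km
M: √((-0.0694·111.32)² + (0.0802·99.88)²) = √(59.685019 + 64.166124) = 11.1288 km
N: √((0.0580·111.32)² + (0.1057·99.88)²) = √(41.687167 + 111.456921) = 12.3751 km
O: √((0.0527·111.32)² + (0.0756·99.88)²) = √(34.416573 + 57.016514) = 9.5621 km
Sorted: B (2.2245 km) < H (2.5000 km) < K (3.3687 km) < C (4.3090 km) < D (6.8828 km) < L (6.9701 km) < …

B, H, K, C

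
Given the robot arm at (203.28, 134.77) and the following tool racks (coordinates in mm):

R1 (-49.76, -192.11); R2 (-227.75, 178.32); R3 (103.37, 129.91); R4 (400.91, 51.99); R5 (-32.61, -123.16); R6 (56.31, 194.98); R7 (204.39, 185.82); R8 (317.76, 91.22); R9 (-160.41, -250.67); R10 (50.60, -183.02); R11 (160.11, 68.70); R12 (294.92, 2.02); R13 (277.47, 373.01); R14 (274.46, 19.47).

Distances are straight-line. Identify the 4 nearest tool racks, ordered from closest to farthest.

Distances from (203.28, 134.77):
R1: √((-253.04)² + (-326.88)²) = √(64029.2416 + 106850.5344) = 413.38 mm
R2: √((-431.03)² + (43.55)²) = √(185786.8609 + 1896.6025) = 433.22 mm
R3: √((-99.91)² + (-4.86)²) = √(9982.0081 + 23.6196) = 100.03 mm
R4: √((197.63)² + (-82.78)²) = √(39057.6169 + 6852.5284) = 214.27 mm
R5: √((-235.89)² + (-257.93)²) = √(55644.0921 + 66527.8849) = 349.53 mm
R6: √((-146.97)² + (60.21)²) = √(21600.1809 + 3625.2441) = 158.83 mm
R7: √((1.11)² + (51.05)²) = √(1.2321 + 2606.1025) = 51.06 mm
R8: √((114.48)² + (-43.55)²) = √(13105.6704 + 1896.6025) = 122.48 mm
R9: √((-363.69)² + (-385.44)²) = √(132270.4161 + 148563.9936) = 529.94 mm
R10: √((-152.68)² + (-317.79)²) = √(23311.1824 + 100990.4841) = 352.56 mm
R11: √((-43.17)² + (-66.07)²) = √(1863.6489 + 4365.2449) = 78.92 mm
R12: √((91.64)² + (-132.75)²) = √(8397.8896 + 17622.5625) = 161.31 mm
R13: √((74.19)² + (238.24)²) = √(5504.1561 + 56758.2976) = 249.52 mm
R14: √((71.18)² + (-115.30)²) = √(5066.5924 + 13294.0900) = 135.50 mm
Sorted: R7 (51.06 mm) < R11 (78.92 mm) < R3 (100.03 mm) < R8 (122.48 mm) < R14 (135.50 mm) < R6 (158.83 mm) < …

R7, R11, R3, R8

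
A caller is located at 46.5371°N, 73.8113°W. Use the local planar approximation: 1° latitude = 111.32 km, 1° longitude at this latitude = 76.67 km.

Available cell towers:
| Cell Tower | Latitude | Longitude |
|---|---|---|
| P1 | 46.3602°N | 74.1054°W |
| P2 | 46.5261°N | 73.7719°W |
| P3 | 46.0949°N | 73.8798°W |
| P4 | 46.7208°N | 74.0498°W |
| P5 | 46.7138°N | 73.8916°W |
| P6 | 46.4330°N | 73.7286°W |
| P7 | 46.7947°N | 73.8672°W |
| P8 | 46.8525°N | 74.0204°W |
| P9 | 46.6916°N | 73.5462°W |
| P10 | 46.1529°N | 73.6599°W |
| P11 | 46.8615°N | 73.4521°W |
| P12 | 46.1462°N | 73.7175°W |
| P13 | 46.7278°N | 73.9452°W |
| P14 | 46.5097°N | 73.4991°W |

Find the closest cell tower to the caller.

Distances from 46.5371°N, 73.8113°W:
P1: 29.9372 km
P2: 3.2596 km
P3: 49.5051 km
P4: 27.4327 km
P5: 20.6112 km
P6: 13.2096 km
P7: 28.9945 km
P8: 38.5973 km
P9: 26.6255 km
P10: 44.3164 km
P11: 45.4151 km
P12: 44.1053 km
P13: 23.5808 km
P14: 24.1299 km
Minimum: P2 at 3.2596 km.

P2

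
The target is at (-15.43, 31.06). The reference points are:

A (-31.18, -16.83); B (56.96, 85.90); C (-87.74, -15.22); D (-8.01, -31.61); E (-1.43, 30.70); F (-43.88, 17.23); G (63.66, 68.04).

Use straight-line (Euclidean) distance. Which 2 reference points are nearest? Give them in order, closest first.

Distances from (-15.43, 31.06):
A: √((-15.75)² + (-47.89)²) = √(248.0625 + 2293.4521) = 50.41
B: √((72.39)² + (54.84)²) = √(5240.3121 + 3007.4256) = 90.82
C: √((-72.31)² + (-46.28)²) = √(5228.7361 + 2141.8384) = 85.85
D: √((7.42)² + (-62.67)²) = √(55.0564 + 3927.5289) = 63.11
E: √((14.00)² + (-0.36)²) = √(196.0000 + 0.1296) = 14.00
F: √((-28.45)² + (-13.83)²) = √(809.4025 + 191.2689) = 31.63
G: √((79.09)² + (36.98)²) = √(6255.2281 + 1367.5204) = 87.31
Sorted: E (14.00) < F (31.63) < A (50.41) < D (63.11) < …

E, F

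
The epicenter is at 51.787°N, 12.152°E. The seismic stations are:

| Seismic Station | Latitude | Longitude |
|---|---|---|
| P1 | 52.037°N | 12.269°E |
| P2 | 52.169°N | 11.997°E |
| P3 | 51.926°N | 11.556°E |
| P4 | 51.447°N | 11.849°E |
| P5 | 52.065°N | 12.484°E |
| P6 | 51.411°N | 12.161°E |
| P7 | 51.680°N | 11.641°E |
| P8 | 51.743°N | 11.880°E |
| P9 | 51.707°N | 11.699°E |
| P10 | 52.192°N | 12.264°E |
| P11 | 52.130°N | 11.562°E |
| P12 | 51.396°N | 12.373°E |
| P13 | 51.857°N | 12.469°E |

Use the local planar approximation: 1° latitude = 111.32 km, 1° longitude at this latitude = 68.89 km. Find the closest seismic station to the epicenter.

Distances from 51.787°N, 12.152°E:
P1: √((0.250·111.32)² + (0.117·68.89)²) = √(774.50890 + 64.96570) = 28.974 km
P2: √((0.382·111.32)² + (-0.155·68.89)²) = √(1808.31099 + 114.01862) = 43.844 km
P3: √((0.139·111.32)² + (-0.596·68.89)²) = √(239.42858 + 1685.79550) = 43.877 km
P4: √((-0.340·111.32)² + (-0.303·68.89)²) = √(1432.53166 + 435.71010) = 43.223 km
P5: √((0.278·111.32)² + (0.332·68.89)²) = √(957.71433 + 523.10460) = 38.481 km
P6: √((-0.376·111.32)² + (0.009·68.89)²) = √(1751.95152 + 0.38441) = 41.861 km
P7: √((-0.107·111.32)² + (-0.511·68.89)²) = √(141.87764 + 1239.23642) = 37.163 km
P8: √((-0.044·111.32)² + (-0.272·68.89)²) = √(23.99119 + 351.11564) = 19.368 km
P9: √((-0.080·111.32)² + (-0.453·68.89)²) = √(79.30971 + 973.88746) = 32.453 km
P10: √((0.405·111.32)² + (0.112·68.89)²) = √(2032.62116 + 59.53172) = 45.740 km
P11: √((0.343·111.32)² + (-0.590·68.89)²) = √(1457.92316 + 1652.02415) = 55.767 km
P12: √((-0.391·111.32)² + (0.221·68.89)²) = √(1894.52312 + 231.79119) = 46.112 km
P13: √((0.070·111.32)² + (0.317·68.89)²) = √(60.72150 + 476.90392) = 23.187 km
Minimum: P8 at 19.368 km.

P8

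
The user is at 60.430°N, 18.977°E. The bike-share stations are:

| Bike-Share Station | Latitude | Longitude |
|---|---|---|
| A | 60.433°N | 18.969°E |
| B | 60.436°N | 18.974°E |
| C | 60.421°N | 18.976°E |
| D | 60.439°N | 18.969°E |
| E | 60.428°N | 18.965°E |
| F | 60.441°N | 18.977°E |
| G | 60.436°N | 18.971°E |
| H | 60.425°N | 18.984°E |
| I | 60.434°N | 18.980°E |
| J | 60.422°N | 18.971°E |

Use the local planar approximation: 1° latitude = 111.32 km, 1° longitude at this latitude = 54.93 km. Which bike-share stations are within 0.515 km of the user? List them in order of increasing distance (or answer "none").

Distances from 60.430°N, 18.977°E:
A: 0.552 km
B: 0.688 km
C: 1.003 km
D: 1.094 km
E: 0.696 km
F: 1.225 km
G: 0.745 km
H: 0.676 km
I: 0.475 km
J: 0.950 km
Threshold 0.515 km: I (0.475 km) is within range.

I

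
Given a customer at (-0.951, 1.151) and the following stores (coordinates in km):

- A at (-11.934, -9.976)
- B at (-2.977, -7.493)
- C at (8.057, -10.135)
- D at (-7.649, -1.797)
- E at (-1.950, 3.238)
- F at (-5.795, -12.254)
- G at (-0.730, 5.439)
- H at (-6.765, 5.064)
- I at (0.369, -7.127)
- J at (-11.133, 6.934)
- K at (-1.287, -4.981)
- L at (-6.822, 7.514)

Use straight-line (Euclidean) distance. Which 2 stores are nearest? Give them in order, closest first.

E, G

Distances from (-0.951, 1.151):
A: √((-10.983)² + (-11.127)²) = √(120.62629 + 123.81013) = 15.634 km
B: √((-2.026)² + (-8.644)²) = √(4.10468 + 74.71874) = 8.878 km
C: √((9.008)² + (-11.286)²) = √(81.14406 + 127.37380) = 14.440 km
D: √((-6.698)² + (-2.948)²) = √(44.86320 + 8.69070) = 7.318 km
E: √((-0.999)² + (2.087)²) = √(0.99800 + 4.35557) = 2.314 km
F: √((-4.844)² + (-13.405)²) = √(23.46434 + 179.69402) = 14.253 km
G: √((0.221)² + (4.288)²) = √(0.04884 + 18.38694) = 4.294 km
H: √((-5.814)² + (3.913)²) = √(33.80260 + 15.31157) = 7.008 km
I: √((1.320)² + (-8.278)²) = √(1.74240 + 68.52528) = 8.383 km
J: √((-10.182)² + (5.783)²) = √(103.67312 + 33.44309) = 11.710 km
K: √((-0.336)² + (-6.132)²) = √(0.11290 + 37.60142) = 6.141 km
L: √((-5.871)² + (6.363)²) = √(34.46864 + 40.48777) = 8.658 km
Sorted: E (2.314 km) < G (4.294 km) < K (6.141 km) < H (7.008 km) < …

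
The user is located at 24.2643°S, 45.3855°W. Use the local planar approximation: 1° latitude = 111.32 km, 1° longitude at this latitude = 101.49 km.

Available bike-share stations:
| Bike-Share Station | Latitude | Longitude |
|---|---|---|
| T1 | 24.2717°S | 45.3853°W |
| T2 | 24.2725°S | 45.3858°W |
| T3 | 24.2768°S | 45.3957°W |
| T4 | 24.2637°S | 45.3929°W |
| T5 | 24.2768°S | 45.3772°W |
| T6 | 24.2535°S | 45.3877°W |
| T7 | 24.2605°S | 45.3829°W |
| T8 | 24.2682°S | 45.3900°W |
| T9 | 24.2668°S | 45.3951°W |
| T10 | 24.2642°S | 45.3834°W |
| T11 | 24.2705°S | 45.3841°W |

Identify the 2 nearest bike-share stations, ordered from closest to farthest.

Distances from 24.2643°S, 45.3855°W:
T1: √((-0.0074·111.32)² + (0.0002·101.49)²) = √(0.678594 + 0.000412) = 0.8240 km
T2: √((-0.0082·111.32)² + (-0.0003·101.49)²) = √(0.833248 + 0.000927) = 0.9133 km
T3: √((-0.0125·111.32)² + (-0.0102·101.49)²) = √(1.936272 + 1.071635) = 1.7343 km
T4: √((0.0006·111.32)² + (-0.0074·101.49)²) = √(0.004461 + 0.564040) = 0.7540 km
T5: √((-0.0125·111.32)² + (0.0083·101.49)²) = √(1.936272 + 0.709582) = 1.6266 km
T6: √((0.0108·111.32)² + (-0.0022·101.49)²) = √(1.445419 + 0.049853) = 1.2228 km
T7: √((0.0038·111.32)² + (0.0026·101.49)²) = √(0.178943 + 0.069629) = 0.4986 km
T8: √((-0.0039·111.32)² + (-0.0045·101.49)²) = √(0.188484 + 0.208579) = 0.6301 km
T9: √((-0.0025·111.32)² + (-0.0096·101.49)²) = √(0.077451 + 0.949268) = 1.0133 km
T10: √((0.0001·111.32)² + (0.0021·101.49)²) = √(0.000124 + 0.045424) = 0.2134 km
T11: √((-0.0062·111.32)² + (0.0014·101.49)²) = √(0.476354 + 0.020188) = 0.7047 km
Sorted: T10 (0.2134 km) < T7 (0.4986 km) < T8 (0.6301 km) < T11 (0.7047 km) < …

T10, T7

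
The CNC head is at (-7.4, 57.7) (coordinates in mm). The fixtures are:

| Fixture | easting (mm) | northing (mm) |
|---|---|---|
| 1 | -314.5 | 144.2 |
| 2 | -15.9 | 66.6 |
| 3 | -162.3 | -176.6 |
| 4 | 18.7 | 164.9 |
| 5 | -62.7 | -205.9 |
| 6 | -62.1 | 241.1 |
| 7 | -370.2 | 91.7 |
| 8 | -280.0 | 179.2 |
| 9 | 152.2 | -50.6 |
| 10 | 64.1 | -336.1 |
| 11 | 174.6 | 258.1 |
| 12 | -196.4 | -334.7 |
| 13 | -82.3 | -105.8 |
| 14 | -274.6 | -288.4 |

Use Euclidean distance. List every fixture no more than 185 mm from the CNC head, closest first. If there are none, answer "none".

Distances from (-7.4, 57.7):
1: √((-307.1)² + (86.5)²) = √(94310.410 + 7482.250) = 319.0 mm
2: √((-8.5)² + (8.9)²) = √(72.250 + 79.210) = 12.3 mm
3: √((-154.9)² + (-234.3)²) = √(23994.010 + 54896.490) = 280.9 mm
4: √((26.1)² + (107.2)²) = √(681.210 + 11491.840) = 110.3 mm
5: √((-55.3)² + (-263.6)²) = √(3058.090 + 69484.960) = 269.3 mm
6: √((-54.7)² + (183.4)²) = √(2992.090 + 33635.560) = 191.4 mm
7: √((-362.8)² + (34.0)²) = √(131623.840 + 1156.000) = 364.4 mm
8: √((-272.6)² + (121.5)²) = √(74310.760 + 14762.250) = 298.5 mm
9: √((159.6)² + (-108.3)²) = √(25472.160 + 11728.890) = 192.9 mm
10: √((71.5)² + (-393.8)²) = √(5112.250 + 155078.440) = 400.2 mm
11: √((182.0)² + (200.4)²) = √(33124.000 + 40160.160) = 270.7 mm
12: √((-189.0)² + (-392.4)²) = √(35721.000 + 153977.760) = 435.5 mm
13: √((-74.9)² + (-163.5)²) = √(5610.010 + 26732.250) = 179.8 mm
14: √((-267.2)² + (-346.1)²) = √(71395.840 + 119785.210) = 437.2 mm
Threshold 185 mm: 2 (12.3 mm), 4 (110.3 mm), 13 (179.8 mm) are within range.

2, 4, 13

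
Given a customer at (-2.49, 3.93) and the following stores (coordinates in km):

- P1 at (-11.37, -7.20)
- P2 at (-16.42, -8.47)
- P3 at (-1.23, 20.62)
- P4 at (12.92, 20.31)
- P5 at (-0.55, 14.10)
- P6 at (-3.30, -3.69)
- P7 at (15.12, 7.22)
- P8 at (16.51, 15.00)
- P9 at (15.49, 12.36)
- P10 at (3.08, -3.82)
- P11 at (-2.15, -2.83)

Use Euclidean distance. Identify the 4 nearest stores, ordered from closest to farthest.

Distances from (-2.49, 3.93):
P1: √((-8.88)² + (-11.13)²) = √(78.8544 + 123.8769) = 14.24 km
P2: √((-13.93)² + (-12.40)²) = √(194.0449 + 153.7600) = 18.65 km
P3: √((1.26)² + (16.69)²) = √(1.5876 + 278.5561) = 16.74 km
P4: √((15.41)² + (16.38)²) = √(237.4681 + 268.3044) = 22.49 km
P5: √((1.94)² + (10.17)²) = √(3.7636 + 103.4289) = 10.35 km
P6: √((-0.81)² + (-7.62)²) = √(0.6561 + 58.0644) = 7.66 km
P7: √((17.61)² + (3.29)²) = √(310.1121 + 10.8241) = 17.91 km
P8: √((19.00)² + (11.07)²) = √(361.0000 + 122.5449) = 21.99 km
P9: √((17.98)² + (8.43)²) = √(323.2804 + 71.0649) = 19.86 km
P10: √((5.57)² + (-7.75)²) = √(31.0249 + 60.0625) = 9.54 km
P11: √((0.34)² + (-6.76)²) = √(0.1156 + 45.6976) = 6.77 km
Sorted: P11 (6.77 km) < P6 (7.66 km) < P10 (9.54 km) < P5 (10.35 km) < P1 (14.24 km) < P3 (16.74 km) < …

P11, P6, P10, P5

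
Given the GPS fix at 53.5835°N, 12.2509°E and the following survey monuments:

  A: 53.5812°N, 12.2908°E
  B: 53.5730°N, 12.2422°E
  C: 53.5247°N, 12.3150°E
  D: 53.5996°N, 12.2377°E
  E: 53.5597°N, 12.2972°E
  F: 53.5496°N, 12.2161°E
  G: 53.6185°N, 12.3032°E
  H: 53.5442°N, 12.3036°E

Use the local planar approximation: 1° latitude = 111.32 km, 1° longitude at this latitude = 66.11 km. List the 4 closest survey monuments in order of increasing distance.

Distances from 53.5835°N, 12.2509°E:
A: √((-0.0023·111.32)² + (0.0399·66.11)²) = √(0.065554 + 6.957931) = 2.6502 km
B: √((-0.0105·111.32)² + (-0.0087·66.11)²) = √(1.366234 + 0.330806) = 1.3027 km
C: √((-0.0588·111.32)² + (0.0641·66.11)²) = √(42.845089 + 17.957686) = 7.7976 km
D: √((0.0161·111.32)² + (-0.0132·66.11)²) = √(3.212167 + 0.761522) = 1.9934 km
E: √((-0.0238·111.32)² + (0.0463·66.11)²) = √(7.019405 + 9.369066) = 4.0483 km
F: √((-0.0339·111.32)² + (-0.0348·66.11)²) = √(14.241174 + 5.292889) = 4.4197 km
G: √((0.0350·111.32)² + (0.0523·66.11)²) = √(15.180374 + 11.954673) = 5.2091 km
H: √((-0.0393·111.32)² + (0.0527·66.11)²) = √(19.139540 + 12.138235) = 5.5927 km
Sorted: B (1.3027 km) < D (1.9934 km) < A (2.6502 km) < E (4.0483 km) < F (4.4197 km) < G (5.2091 km) < …

B, D, A, E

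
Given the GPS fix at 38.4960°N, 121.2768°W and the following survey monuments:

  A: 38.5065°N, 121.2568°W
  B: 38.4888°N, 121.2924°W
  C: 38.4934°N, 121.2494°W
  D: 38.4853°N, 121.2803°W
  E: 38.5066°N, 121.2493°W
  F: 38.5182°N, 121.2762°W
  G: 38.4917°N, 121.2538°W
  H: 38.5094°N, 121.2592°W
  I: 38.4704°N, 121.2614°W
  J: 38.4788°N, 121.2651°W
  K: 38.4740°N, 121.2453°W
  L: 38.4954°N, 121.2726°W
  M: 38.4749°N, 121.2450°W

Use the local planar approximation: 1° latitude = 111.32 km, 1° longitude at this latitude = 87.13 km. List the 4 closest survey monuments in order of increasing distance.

L, D, B, G

Distances from 38.4960°N, 121.2768°W:
A: √((0.0105·111.32)² + (0.0200·87.13)²) = √(1.366234 + 3.036655) = 2.0983 km
B: √((-0.0072·111.32)² + (-0.0156·87.13)²) = √(0.642409 + 1.847501) = 1.5779 km
C: √((-0.0026·111.32)² + (0.0274·87.13)²) = √(0.083771 + 5.699497) = 2.4048 km
D: √((-0.0107·111.32)² + (-0.0035·87.13)²) = √(1.418776 + 0.092998) = 1.2295 km
E: √((0.0106·111.32)² + (0.0275·87.13)²) = √(1.392381 + 5.741175) = 2.6709 km
F: √((0.0222·111.32)² + (0.0006·87.13)²) = √(6.107343 + 0.002733) = 2.4719 km
G: √((-0.0043·111.32)² + (0.0230·87.13)²) = √(0.229131 + 4.015976) = 2.0604 km
H: √((0.0134·111.32)² + (0.0176·87.13)²) = √(2.225133 + 2.351585) = 2.1393 km
I: √((-0.0256·111.32)² + (0.0154·87.13)²) = √(8.121314 + 1.800433) = 3.1499 km
J: √((-0.0172·111.32)² + (0.0117·87.13)²) = √(3.666091 + 1.039219) = 2.1692 km
K: √((-0.0220·111.32)² + (0.0315·87.13)²) = √(5.997797 + 7.532802) = 3.6784 km
L: √((-0.0006·111.32)² + (0.0042·87.13)²) = √(0.004461 + 0.133916) = 0.3720 km
M: √((-0.0211·111.32)² + (0.0318·87.13)²) = √(5.517106 + 7.676967) = 3.6324 km
Sorted: L (0.3720 km) < D (1.2295 km) < B (1.5779 km) < G (2.0604 km) < A (2.0983 km) < H (2.1393 km) < …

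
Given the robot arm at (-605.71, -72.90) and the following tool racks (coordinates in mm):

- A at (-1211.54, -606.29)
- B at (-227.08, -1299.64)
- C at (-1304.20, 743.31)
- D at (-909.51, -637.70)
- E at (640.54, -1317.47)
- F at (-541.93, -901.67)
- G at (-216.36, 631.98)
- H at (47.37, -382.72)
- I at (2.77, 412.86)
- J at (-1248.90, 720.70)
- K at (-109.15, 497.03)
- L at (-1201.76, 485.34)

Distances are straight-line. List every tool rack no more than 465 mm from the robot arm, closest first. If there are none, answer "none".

Distances from (-605.71, -72.90):
A: √((-605.83)² + (-533.39)²) = √(367029.9889 + 284504.8921) = 807.18 mm
B: √((378.63)² + (-1226.74)²) = √(143360.6769 + 1504891.0276) = 1283.84 mm
C: √((-698.49)² + (816.21)²) = √(487888.2801 + 666198.7641) = 1074.28 mm
D: √((-303.80)² + (-564.80)²) = √(92294.4400 + 318999.0400) = 641.32 mm
E: √((1246.25)² + (-1244.57)²) = √(1553139.0625 + 1548954.4849) = 1761.28 mm
F: √((63.78)² + (-828.77)²) = √(4067.8884 + 686859.7129) = 831.22 mm
G: √((389.35)² + (704.88)²) = √(151593.4225 + 496855.8144) = 805.26 mm
H: √((653.08)² + (-309.82)²) = √(426513.4864 + 95988.4324) = 722.84 mm
I: √((608.48)² + (485.76)²) = √(370247.9104 + 235962.7776) = 778.60 mm
J: √((-643.19)² + (793.60)²) = √(413693.3761 + 629800.9600) = 1021.52 mm
K: √((496.56)² + (569.93)²) = √(246571.8336 + 324820.2049) = 755.90 mm
L: √((-596.05)² + (558.24)²) = √(355275.6025 + 311631.8976) = 816.64 mm
Threshold 465 mm: none within range.

none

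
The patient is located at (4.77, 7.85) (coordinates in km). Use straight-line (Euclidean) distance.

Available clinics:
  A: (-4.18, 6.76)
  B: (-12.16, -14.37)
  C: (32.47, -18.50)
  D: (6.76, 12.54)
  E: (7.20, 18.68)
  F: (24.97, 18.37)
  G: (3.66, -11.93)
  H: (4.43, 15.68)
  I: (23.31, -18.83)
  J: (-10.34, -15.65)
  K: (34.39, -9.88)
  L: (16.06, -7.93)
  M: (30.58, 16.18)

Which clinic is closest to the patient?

Distances from (4.77, 7.85):
A: √((-8.95)² + (-1.09)²) = √(80.1025 + 1.1881) = 9.02 km
B: √((-16.93)² + (-22.22)²) = √(286.6249 + 493.7284) = 27.93 km
C: √((27.70)² + (-26.35)²) = √(767.2900 + 694.3225) = 38.23 km
D: √((1.99)² + (4.69)²) = √(3.9601 + 21.9961) = 5.09 km
E: √((2.43)² + (10.83)²) = √(5.9049 + 117.2889) = 11.10 km
F: √((20.20)² + (10.52)²) = √(408.0400 + 110.6704) = 22.78 km
G: √((-1.11)² + (-19.78)²) = √(1.2321 + 391.2484) = 19.81 km
H: √((-0.34)² + (7.83)²) = √(0.1156 + 61.3089) = 7.84 km
I: √((18.54)² + (-26.68)²) = √(343.7316 + 711.8224) = 32.49 km
J: √((-15.11)² + (-23.50)²) = √(228.3121 + 552.2500) = 27.94 km
K: √((29.62)² + (-17.73)²) = √(877.3444 + 314.3529) = 34.52 km
L: √((11.29)² + (-15.78)²) = √(127.4641 + 249.0084) = 19.40 km
M: √((25.81)² + (8.33)²) = √(666.1561 + 69.3889) = 27.12 km
Minimum: D at 5.09 km.

D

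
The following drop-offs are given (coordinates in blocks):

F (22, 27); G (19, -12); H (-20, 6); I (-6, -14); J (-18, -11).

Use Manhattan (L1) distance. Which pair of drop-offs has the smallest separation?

I and J

Pairwise distances:
F–G: 42 blocks
F–H: 63 blocks
F–I: 69 blocks
F–J: 78 blocks
G–H: 57 blocks
G–I: 27 blocks
G–J: 38 blocks
H–I: 34 blocks
H–J: 19 blocks
I–J: 15 blocks
Closest pair: I–J at 15 blocks.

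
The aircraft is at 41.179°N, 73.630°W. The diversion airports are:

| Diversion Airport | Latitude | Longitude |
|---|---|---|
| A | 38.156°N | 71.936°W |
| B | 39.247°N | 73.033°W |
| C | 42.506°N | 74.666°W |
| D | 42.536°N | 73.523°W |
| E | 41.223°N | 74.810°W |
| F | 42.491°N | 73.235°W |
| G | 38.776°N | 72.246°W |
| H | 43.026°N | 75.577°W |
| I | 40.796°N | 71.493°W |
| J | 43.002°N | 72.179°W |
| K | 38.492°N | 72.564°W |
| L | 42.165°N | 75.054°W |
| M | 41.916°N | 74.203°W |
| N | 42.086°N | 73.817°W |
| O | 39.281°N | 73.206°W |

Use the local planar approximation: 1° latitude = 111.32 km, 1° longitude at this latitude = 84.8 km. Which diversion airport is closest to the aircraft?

Distances from 41.179°N, 73.630°W:
A: √((-3.023·111.32)² + (1.694·84.8)²) = √(113245.95269 + 20635.66726) = 365.898 km
B: √((-1.932·111.32)² + (0.597·84.8)²) = √(46255.20813 + 2562.95138) = 220.948 km
C: √((1.327·111.32)² + (-1.036·84.8)²) = √(21821.68292 + 7718.11447) = 171.871 km
D: √((1.357·111.32)² + (0.107·84.8)²) = √(22819.49823 + 82.33022) = 151.334 km
E: √((0.044·111.32)² + (-1.180·84.8)²) = √(23.99119 + 10012.80410) = 100.184 km
F: √((1.312·111.32)² + (0.395·84.8)²) = √(21331.13997 + 1121.98202) = 149.844 km
G: √((-2.403·111.32)² + (1.384·84.8)²) = √(71557.29860 + 13774.12071) = 292.115 km
H: √((1.847·111.32)² + (-1.947·84.8)²) = √(42274.66611 + 27259.85915) = 263.694 km
I: √((-0.383·111.32)² + (2.137·84.8)²) = √(1817.79098 + 32839.81855) = 186.166 km
J: √((1.823·111.32)² + (1.451·84.8)²) = √(41183.16621 + 15140.02281) = 237.325 km
K: √((-2.687·111.32)² + (1.066·84.8)²) = √(89470.88397 + 8171.58145) = 312.478 km
L: √((0.986·111.32)² + (-1.424·84.8)²) = √(12047.59127 + 14581.81833) = 163.185 km
M: √((0.737·111.32)² + (-0.573·84.8)²) = √(6731.02760 + 2361.02697) = 95.352 km
N: √((0.907·111.32)² + (-0.187·84.8)²) = √(10194.38355 + 251.46348) = 102.205 km
O: √((-1.898·111.32)² + (0.424·84.8)²) = √(44641.50335 + 1292.77641) = 214.323 km
Minimum: M at 95.352 km.

M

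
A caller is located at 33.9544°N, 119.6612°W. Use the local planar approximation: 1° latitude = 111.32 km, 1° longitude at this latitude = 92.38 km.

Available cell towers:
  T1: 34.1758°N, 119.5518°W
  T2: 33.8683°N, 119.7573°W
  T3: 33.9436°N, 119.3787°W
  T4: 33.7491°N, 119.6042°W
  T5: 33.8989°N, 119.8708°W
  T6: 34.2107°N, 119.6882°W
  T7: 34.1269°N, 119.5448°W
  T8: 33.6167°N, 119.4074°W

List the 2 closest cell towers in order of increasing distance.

T2, T5

Distances from 33.9544°N, 119.6612°W:
T1: √((0.2214·111.32)² + (0.1094·92.38)²) = √(607.437540 + 102.138755) = 26.6379 km
T2: √((-0.0861·111.32)² + (-0.0961·92.38)²) = √(91.865554 + 78.813877) = 13.0644 km
T3: √((-0.0108·111.32)² + (0.2825·92.38)²) = √(1.445419 + 681.071677) = 26.1250 km
T4: √((-0.2053·111.32)² + (0.0570·92.38)²) = √(522.305133 + 27.727175) = 23.4528 km
T5: √((-0.0555·111.32)² + (-0.2096·92.38)²) = √(38.170897 + 374.919883) = 20.3246 km
T6: √((0.2563·111.32)² + (-0.0270·92.38)²) = √(814.035993 + 6.221333) = 28.6401 km
T7: √((0.1725·111.32)² + (0.1164·92.38)²) = √(368.743687 + 115.627697) = 22.0084 km
T8: √((-0.3377·111.32)² + (0.2538·92.38)²) = √(1413.215905 + 549.716979) = 44.3050 km
Sorted: T2 (13.0644 km) < T5 (20.3246 km) < T7 (22.0084 km) < T4 (23.4528 km) < …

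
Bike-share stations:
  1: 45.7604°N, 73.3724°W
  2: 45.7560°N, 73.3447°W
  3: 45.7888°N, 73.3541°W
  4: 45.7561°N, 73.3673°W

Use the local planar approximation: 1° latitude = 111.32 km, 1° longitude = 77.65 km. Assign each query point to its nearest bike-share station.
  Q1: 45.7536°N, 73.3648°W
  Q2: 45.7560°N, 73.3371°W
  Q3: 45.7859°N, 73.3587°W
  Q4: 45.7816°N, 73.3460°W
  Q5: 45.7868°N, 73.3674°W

Q1 at 45.7536°N, 73.3648°W:
  1: 0.9598 km
  2: 1.5835 km
  3: 4.0056 km
  4: 0.3393 km
  → nearest: 4 (0.3393 km)
Q2 at 45.7560°N, 73.3371°W:
  1: 2.7845 km
  2: 0.5901 km
  3: 3.8826 km
  4: 2.3451 km
  → nearest: 2 (0.5901 km)
Q3 at 45.7859°N, 73.3587°W:
  1: 3.0314 km
  2: 3.5015 km
  3: 0.4815 km
  4: 3.3839 km
  → nearest: 3 (0.4815 km)
Q4 at 45.7816°N, 73.3460°W:
  1: 3.1260 km
  2: 2.8516 km
  3: 1.0188 km
  4: 3.2854 km
  → nearest: 3 (1.0188 km)
Q5 at 45.7868°N, 73.3674°W:
  1: 2.9644 km
  2: 3.8552 km
  3: 1.0565 km
  4: 3.4175 km
  → nearest: 3 (1.0565 km)

Q1→4; Q2→2; Q3→3; Q4→3; Q5→3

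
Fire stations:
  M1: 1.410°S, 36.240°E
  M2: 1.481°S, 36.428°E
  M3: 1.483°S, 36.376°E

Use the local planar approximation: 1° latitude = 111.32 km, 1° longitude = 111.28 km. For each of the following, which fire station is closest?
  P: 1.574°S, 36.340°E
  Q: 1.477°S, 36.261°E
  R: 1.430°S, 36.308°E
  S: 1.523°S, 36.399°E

P→M3; Q→M1; R→M1; S→M3

P at 1.574°S, 36.340°E:
  M1: 21.381 km
  M2: 14.250 km
  M3: 10.893 km
  → nearest: M3 (10.893 km)
Q at 1.477°S, 36.261°E:
  M1: 7.816 km
  M2: 18.589 km
  M3: 12.815 km
  → nearest: M1 (7.816 km)
R at 1.430°S, 36.308°E:
  M1: 7.888 km
  M2: 14.510 km
  M3: 9.595 km
  → nearest: M1 (7.888 km)
S at 1.523°S, 36.399°E:
  M1: 21.709 km
  M2: 5.681 km
  M3: 5.136 km
  → nearest: M3 (5.136 km)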